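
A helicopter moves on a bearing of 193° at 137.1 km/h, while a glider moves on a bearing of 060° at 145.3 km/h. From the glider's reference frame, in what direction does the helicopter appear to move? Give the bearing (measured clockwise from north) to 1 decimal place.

217.2°

Taking east as x and north as y: helicopter velocity = (-30.841, -133.586) km/h; glider velocity = (125.833, 72.650) km/h.
Velocity of helicopter relative to glider = (-30.841, -133.586) − (125.833, 72.650) = (-156.674, -206.236) km/h.
Bearing = atan2(-156.67, -206.24) = 217.22° clockwise from north.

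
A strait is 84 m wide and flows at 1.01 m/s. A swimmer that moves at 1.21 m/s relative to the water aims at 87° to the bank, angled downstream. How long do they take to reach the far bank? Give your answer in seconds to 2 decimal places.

69.52 s

The component of the swimmer's velocity perpendicular to the bank is 1.21 × sin 87° = 1.208 m/s.
The flow acts along the bank and has no component across it.
Time = 84 / 1.208 = 69.517 s.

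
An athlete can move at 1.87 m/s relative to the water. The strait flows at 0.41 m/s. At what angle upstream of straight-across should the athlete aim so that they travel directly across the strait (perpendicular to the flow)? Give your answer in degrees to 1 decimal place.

To cancel the current, the upstream component of the athlete's velocity must equal the flow: 1.87 sin θ = 0.41.
sin θ = 0.41 / 1.87 = 0.2193.
θ = arcsin(0.2193) = 12.665°.

12.7°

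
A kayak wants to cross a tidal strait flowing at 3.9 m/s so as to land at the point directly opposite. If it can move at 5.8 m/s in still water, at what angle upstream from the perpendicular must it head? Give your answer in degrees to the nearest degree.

42°

To cancel the current, the upstream component of the kayak's velocity must equal the flow: 5.8 sin θ = 3.9.
sin θ = 3.9 / 5.8 = 0.6724.
θ = arcsin(0.6724) = 42.254°.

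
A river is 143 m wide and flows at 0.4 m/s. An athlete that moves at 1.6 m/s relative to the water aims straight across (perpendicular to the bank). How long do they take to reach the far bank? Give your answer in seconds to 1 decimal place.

89.4 s

The component of the athlete's velocity perpendicular to the bank is 1.6 m/s.
The flow acts along the bank and has no component across it.
Time = 143 / 1.600 = 89.375 s.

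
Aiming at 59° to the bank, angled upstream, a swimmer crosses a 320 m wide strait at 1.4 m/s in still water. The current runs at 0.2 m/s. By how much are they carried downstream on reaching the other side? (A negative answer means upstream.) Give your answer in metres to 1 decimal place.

Perpendicular speed = 1.200 m/s; crossing time = 320 / 1.200 = 266.659 s.
Net downstream speed = -0.521 m/s.
Drift = -0.521 × 266.659 = -138.944 m (upstream).

-138.9 m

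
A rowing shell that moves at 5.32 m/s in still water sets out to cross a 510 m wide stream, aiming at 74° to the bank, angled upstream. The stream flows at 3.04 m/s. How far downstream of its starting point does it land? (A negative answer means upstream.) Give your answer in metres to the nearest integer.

Perpendicular speed = 5.114 m/s; crossing time = 510 / 5.114 = 99.728 s.
Net downstream speed = 1.574 m/s.
Drift = 1.574 × 99.728 = 156.933 m (downstream).

157 m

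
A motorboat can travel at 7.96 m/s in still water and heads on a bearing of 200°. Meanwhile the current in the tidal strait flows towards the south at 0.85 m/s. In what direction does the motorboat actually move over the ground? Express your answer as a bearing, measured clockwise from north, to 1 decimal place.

Taking east as x and north as y: velocity relative to the water = (-2.722, -7.480) m/s; the water relative to ground = (0.000, -0.850) m/s.
Velocity relative to ground = (-2.722, -7.480) + (0.000, -0.850) = (-2.722, -8.330) m/s.
Bearing = atan2(-2.72, -8.33) = 198.10° clockwise from north.

198.1°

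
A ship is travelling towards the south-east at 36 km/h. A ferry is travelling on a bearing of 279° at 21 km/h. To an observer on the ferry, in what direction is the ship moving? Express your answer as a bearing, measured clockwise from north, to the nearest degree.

122°

Taking east as x and north as y: ship velocity = (25.456, -25.456) km/h; ferry velocity = (-20.741, 3.285) km/h.
Velocity of ship relative to ferry = (25.456, -25.456) − (-20.741, 3.285) = (46.197, -28.741) km/h.
Bearing = atan2(46.20, -28.74) = 121.89° clockwise from north.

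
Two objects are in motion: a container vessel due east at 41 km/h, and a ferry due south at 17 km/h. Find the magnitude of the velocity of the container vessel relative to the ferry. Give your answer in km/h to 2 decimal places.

Taking east as x and north as y: container vessel velocity = (41.000, 0.000) km/h; ferry velocity = (0.000, -17.000) km/h.
Velocity of container vessel relative to ferry = (41.000, 0.000) − (0.000, -17.000) = (41.000, 17.000) km/h.
Magnitude = |(41.000, 17.000)| = 44.385 km/h.

44.38 km/h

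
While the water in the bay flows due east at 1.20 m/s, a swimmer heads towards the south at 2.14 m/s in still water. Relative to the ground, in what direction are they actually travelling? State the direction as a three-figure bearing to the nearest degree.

151°

Taking east as x and north as y: velocity relative to the water = (0.000, -2.140) m/s; the water relative to ground = (1.200, 0.000) m/s.
Velocity relative to ground = (0.000, -2.140) + (1.200, 0.000) = (1.200, -2.140) m/s.
Bearing = atan2(1.20, -2.14) = 150.72° clockwise from north.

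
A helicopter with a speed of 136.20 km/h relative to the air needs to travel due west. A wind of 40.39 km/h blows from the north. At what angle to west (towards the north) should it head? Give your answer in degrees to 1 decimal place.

The wind pushes perpendicular to the desired track; the heading must have a component into the wind equal to 40.39 km/h: 136.20 sin θ = 40.39.
sin θ = 0.2965, so θ = 17.250°.

17.3°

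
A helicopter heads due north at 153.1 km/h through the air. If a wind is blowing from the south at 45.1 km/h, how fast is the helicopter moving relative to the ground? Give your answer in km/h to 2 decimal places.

Taking east as x and north as y: velocity relative to the air = (0.000, 153.100) km/h; the air relative to ground = (0.000, 45.100) km/h.
Velocity relative to ground = (0.000, 153.100) + (0.000, 45.100) = (0.000, 198.200) km/h.
Speed = |(0.000, 198.200)| = 198.200 km/h.

198.20 km/h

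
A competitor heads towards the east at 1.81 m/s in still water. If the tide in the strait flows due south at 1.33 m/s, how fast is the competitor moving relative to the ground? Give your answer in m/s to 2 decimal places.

Taking east as x and north as y: velocity relative to the water = (1.810, 0.000) m/s; the water relative to ground = (0.000, -1.330) m/s.
Velocity relative to ground = (1.810, 0.000) + (0.000, -1.330) = (1.810, -1.330) m/s.
Speed = |(1.810, -1.330)| = 2.246 m/s.

2.25 m/s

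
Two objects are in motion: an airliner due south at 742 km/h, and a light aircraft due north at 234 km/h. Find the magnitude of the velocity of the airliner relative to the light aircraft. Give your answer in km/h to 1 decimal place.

Taking east as x and north as y: airliner velocity = (0.000, -742.000) km/h; light aircraft velocity = (0.000, 234.000) km/h.
Velocity of airliner relative to light aircraft = (0.000, -742.000) − (0.000, 234.000) = (0.000, -976.000) km/h.
Magnitude = |(0.000, -976.000)| = 976.000 km/h.

976.0 km/h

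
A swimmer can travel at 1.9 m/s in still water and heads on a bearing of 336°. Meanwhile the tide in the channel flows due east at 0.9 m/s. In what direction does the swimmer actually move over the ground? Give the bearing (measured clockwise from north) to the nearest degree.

Taking east as x and north as y: velocity relative to the water = (-0.773, 1.736) m/s; the water relative to ground = (0.900, 0.000) m/s.
Velocity relative to ground = (-0.773, 1.736) + (0.900, 0.000) = (0.127, 1.736) m/s.
Bearing = atan2(0.13, 1.74) = 4.19° clockwise from north.

004°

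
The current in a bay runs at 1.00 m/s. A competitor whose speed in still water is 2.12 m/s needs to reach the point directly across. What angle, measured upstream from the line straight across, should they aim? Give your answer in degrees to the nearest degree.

28°

To cancel the current, the upstream component of the competitor's velocity must equal the flow: 2.12 sin θ = 1.00.
sin θ = 1.00 / 2.12 = 0.4717.
θ = arcsin(0.4717) = 28.145°.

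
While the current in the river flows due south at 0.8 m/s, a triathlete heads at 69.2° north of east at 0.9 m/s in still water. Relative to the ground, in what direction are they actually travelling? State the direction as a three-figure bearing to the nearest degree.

083°

Taking east as x and north as y: velocity relative to the water = (0.320, 0.841) m/s; the water relative to ground = (0.000, -0.800) m/s.
Velocity relative to ground = (0.320, 0.841) + (0.000, -0.800) = (0.320, 0.041) m/s.
Bearing = atan2(0.32, 0.04) = 82.63° clockwise from north.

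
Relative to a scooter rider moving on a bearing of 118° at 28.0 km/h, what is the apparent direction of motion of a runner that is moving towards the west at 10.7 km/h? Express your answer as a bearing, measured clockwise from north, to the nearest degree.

Taking east as x and north as y: runner velocity = (-10.700, 0.000) km/h; scooter rider velocity = (24.723, -13.145) km/h.
Velocity of runner relative to scooter rider = (-10.700, 0.000) − (24.723, -13.145) = (-35.423, 13.145) km/h.
Bearing = atan2(-35.42, 13.15) = 290.36° clockwise from north.

290°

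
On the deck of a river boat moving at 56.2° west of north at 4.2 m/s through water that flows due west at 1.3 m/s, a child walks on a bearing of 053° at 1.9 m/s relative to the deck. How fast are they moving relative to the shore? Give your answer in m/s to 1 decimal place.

4.8 m/s

In east/north components (m/s): child relative to river boat = (1.517, 1.143); river boat relative to water = (-3.490, 2.336); water relative to ground = (-1.300, 0.000).
Sum = (-3.273, 3.480) m/s.
Speed = |(-3.273, 3.480)| = 4.777 m/s.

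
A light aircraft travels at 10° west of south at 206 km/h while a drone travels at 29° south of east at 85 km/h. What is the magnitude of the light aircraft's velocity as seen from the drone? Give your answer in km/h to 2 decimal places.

195.60 km/h

Taking east as x and north as y: light aircraft velocity = (-35.772, -202.870) km/h; drone velocity = (74.343, -41.209) km/h.
Velocity of light aircraft relative to drone = (-35.772, -202.870) − (74.343, -41.209) = (-110.114, -161.662) km/h.
Magnitude = |(-110.114, -161.662)| = 195.601 km/h.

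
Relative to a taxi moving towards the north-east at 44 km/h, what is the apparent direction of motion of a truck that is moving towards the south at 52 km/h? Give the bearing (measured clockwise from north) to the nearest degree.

Taking east as x and north as y: truck velocity = (0.000, -52.000) km/h; taxi velocity = (31.113, 31.113) km/h.
Velocity of truck relative to taxi = (0.000, -52.000) − (31.113, 31.113) = (-31.113, -83.113) km/h.
Bearing = atan2(-31.11, -83.11) = 200.52° clockwise from north.

201°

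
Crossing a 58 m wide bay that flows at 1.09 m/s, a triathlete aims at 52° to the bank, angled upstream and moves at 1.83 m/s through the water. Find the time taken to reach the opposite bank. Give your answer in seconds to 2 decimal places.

40.22 s

The component of the triathlete's velocity perpendicular to the bank is 1.83 × sin 52° = 1.442 m/s.
The flow acts along the bank and has no component across it.
Time = 58 / 1.442 = 40.220 s.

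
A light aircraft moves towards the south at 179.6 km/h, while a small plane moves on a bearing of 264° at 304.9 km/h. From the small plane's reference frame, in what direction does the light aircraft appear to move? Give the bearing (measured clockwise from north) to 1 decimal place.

Taking east as x and north as y: light aircraft velocity = (0.000, -179.600) km/h; small plane velocity = (-303.230, -31.871) km/h.
Velocity of light aircraft relative to small plane = (0.000, -179.600) − (-303.230, -31.871) = (303.230, -147.729) km/h.
Bearing = atan2(303.23, -147.73) = 115.97° clockwise from north.

116.0°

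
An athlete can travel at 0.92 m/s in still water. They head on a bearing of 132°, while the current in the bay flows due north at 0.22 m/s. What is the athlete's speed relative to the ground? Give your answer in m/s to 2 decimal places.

0.79 m/s

Taking east as x and north as y: velocity relative to the water = (0.684, -0.616) m/s; the water relative to ground = (0.000, 0.220) m/s.
Velocity relative to ground = (0.684, -0.616) + (0.000, 0.220) = (0.684, -0.396) m/s.
Speed = |(0.684, -0.396)| = 0.790 m/s.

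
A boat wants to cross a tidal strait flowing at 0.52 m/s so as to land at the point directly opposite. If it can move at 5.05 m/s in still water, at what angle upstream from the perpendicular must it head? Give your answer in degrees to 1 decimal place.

To cancel the current, the upstream component of the boat's velocity must equal the flow: 5.05 sin θ = 0.52.
sin θ = 0.52 / 5.05 = 0.1030.
θ = arcsin(0.1030) = 5.910°.

5.9°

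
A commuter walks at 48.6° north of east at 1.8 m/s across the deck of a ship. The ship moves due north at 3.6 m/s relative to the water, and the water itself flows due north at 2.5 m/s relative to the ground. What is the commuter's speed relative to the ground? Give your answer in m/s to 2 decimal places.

7.54 m/s

In east/north components (m/s): commuter relative to ship = (1.190, 1.350); ship relative to water = (0.000, 3.600); water relative to ground = (0.000, 2.500).
Sum = (1.190, 7.450) m/s.
Speed = |(1.190, 7.450)| = 7.545 m/s.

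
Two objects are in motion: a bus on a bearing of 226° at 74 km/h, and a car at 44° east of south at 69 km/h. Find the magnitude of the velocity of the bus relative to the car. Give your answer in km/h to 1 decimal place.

101.2 km/h

Taking east as x and north as y: bus velocity = (-53.231, -51.405) km/h; car velocity = (47.931, -49.634) km/h.
Velocity of bus relative to car = (-53.231, -51.405) − (47.931, -49.634) = (-101.163, -1.770) km/h.
Magnitude = |(-101.163, -1.770)| = 101.178 km/h.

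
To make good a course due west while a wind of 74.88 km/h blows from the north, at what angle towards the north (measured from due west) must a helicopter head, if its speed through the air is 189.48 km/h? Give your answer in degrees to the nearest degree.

The wind pushes perpendicular to the desired track; the heading must have a component into the wind equal to 74.88 km/h: 189.48 sin θ = 74.88.
sin θ = 0.3952, so θ = 23.278°.

23°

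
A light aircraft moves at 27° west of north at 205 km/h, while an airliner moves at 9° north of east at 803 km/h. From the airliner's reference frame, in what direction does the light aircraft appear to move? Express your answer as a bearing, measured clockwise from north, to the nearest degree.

Taking east as x and north as y: light aircraft velocity = (-93.068, 182.656) km/h; airliner velocity = (793.114, 125.617) km/h.
Velocity of light aircraft relative to airliner = (-93.068, 182.656) − (793.114, 125.617) = (-886.182, 57.039) km/h.
Bearing = atan2(-886.18, 57.04) = 273.68° clockwise from north.

274°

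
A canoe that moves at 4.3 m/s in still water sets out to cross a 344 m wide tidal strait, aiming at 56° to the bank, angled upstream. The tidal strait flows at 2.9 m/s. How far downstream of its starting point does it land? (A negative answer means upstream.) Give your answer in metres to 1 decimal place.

47.8 m

Perpendicular speed = 3.565 m/s; crossing time = 344 / 3.565 = 96.497 s.
Net downstream speed = 0.495 m/s.
Drift = 0.495 × 96.497 = 47.812 m (downstream).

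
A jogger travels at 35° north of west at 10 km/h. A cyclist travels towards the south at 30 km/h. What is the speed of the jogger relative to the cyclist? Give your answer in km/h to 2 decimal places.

Taking east as x and north as y: jogger velocity = (-8.192, 5.736) km/h; cyclist velocity = (0.000, -30.000) km/h.
Velocity of jogger relative to cyclist = (-8.192, 5.736) − (0.000, -30.000) = (-8.192, 35.736) km/h.
Magnitude = |(-8.192, 35.736)| = 36.663 km/h.

36.66 km/h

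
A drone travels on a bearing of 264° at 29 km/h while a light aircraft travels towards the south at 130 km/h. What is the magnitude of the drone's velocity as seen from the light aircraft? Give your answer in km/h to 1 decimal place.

130.2 km/h

Taking east as x and north as y: drone velocity = (-28.841, -3.031) km/h; light aircraft velocity = (0.000, -130.000) km/h.
Velocity of drone relative to light aircraft = (-28.841, -3.031) − (0.000, -130.000) = (-28.841, 126.969) km/h.
Magnitude = |(-28.841, 126.969)| = 130.203 km/h.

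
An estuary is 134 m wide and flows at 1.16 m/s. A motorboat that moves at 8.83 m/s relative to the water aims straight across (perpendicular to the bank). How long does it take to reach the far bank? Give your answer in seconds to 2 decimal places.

15.18 s

The component of the motorboat's velocity perpendicular to the bank is 8.83 m/s.
Only the cross-stream component determines the crossing time; the current contributes nothing perpendicular to the bank.
Time = 134 / 8.830 = 15.176 s.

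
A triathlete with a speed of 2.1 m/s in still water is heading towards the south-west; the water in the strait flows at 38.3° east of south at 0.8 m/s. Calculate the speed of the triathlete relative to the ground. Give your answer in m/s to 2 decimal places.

Taking east as x and north as y: velocity relative to the water = (-1.485, -1.485) m/s; the water relative to ground = (0.496, -0.628) m/s.
Velocity relative to ground = (-1.485, -1.485) + (0.496, -0.628) = (-0.989, -2.113) m/s.
Speed = |(-0.989, -2.113)| = 2.333 m/s.

2.33 m/s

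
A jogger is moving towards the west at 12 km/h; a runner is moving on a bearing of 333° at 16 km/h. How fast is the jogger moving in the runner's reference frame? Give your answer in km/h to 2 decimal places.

Taking east as x and north as y: jogger velocity = (-12.000, 0.000) km/h; runner velocity = (-7.264, 14.256) km/h.
Velocity of jogger relative to runner = (-12.000, 0.000) − (-7.264, 14.256) = (-4.736, -14.256) km/h.
Magnitude = |(-4.736, -14.256)| = 15.022 km/h.

15.02 km/h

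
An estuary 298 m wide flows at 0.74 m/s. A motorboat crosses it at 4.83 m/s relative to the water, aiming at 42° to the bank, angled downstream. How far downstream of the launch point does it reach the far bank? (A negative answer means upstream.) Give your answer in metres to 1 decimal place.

399.2 m

Perpendicular speed = 3.232 m/s; crossing time = 298 / 3.232 = 92.206 s.
Net downstream speed = 4.329 m/s.
Drift = 4.329 × 92.206 = 399.195 m (downstream).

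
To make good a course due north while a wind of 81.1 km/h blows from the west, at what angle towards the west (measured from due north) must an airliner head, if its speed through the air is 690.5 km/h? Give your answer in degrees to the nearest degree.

7°

The wind pushes perpendicular to the desired track; the heading must have a component into the wind equal to 81.1 km/h: 690.5 sin θ = 81.1.
sin θ = 0.1175, so θ = 6.745°.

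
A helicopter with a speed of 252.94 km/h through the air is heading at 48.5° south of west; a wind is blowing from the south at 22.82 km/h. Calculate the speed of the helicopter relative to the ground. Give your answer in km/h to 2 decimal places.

236.33 km/h

Taking east as x and north as y: velocity relative to the air = (-167.603, -189.441) km/h; the air relative to ground = (0.000, 22.820) km/h.
Velocity relative to ground = (-167.603, -189.441) + (0.000, 22.820) = (-167.603, -166.621) km/h.
Speed = |(-167.603, -166.621)| = 236.333 km/h.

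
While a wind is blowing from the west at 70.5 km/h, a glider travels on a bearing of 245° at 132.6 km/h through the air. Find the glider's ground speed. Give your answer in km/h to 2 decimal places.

Taking east as x and north as y: velocity relative to the air = (-120.176, -56.039) km/h; the air relative to ground = (70.500, 0.000) km/h.
Velocity relative to ground = (-120.176, -56.039) + (70.500, 0.000) = (-49.676, -56.039) km/h.
Speed = |(-49.676, -56.039)| = 74.887 km/h.

74.89 km/h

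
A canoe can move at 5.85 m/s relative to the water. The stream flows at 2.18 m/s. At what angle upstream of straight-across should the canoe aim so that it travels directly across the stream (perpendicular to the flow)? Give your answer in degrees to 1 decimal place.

To cancel the current, the upstream component of the canoe's velocity must equal the flow: 5.85 sin θ = 2.18.
sin θ = 2.18 / 5.85 = 0.3726.
θ = arcsin(0.3726) = 21.879°.

21.9°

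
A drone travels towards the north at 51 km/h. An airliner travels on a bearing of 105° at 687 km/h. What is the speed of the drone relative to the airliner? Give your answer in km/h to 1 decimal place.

701.9 km/h

Taking east as x and north as y: drone velocity = (0.000, 51.000) km/h; airliner velocity = (663.591, -177.809) km/h.
Velocity of drone relative to airliner = (0.000, 51.000) − (663.591, -177.809) = (-663.591, 228.809) km/h.
Magnitude = |(-663.591, 228.809)| = 701.931 km/h.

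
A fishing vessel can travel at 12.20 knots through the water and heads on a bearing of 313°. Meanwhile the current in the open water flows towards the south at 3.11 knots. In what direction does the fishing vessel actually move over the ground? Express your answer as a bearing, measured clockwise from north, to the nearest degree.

Taking east as x and north as y: velocity relative to the water = (-8.923, 8.320) knots; the water relative to ground = (0.000, -3.110) knots.
Velocity relative to ground = (-8.923, 8.320) + (0.000, -3.110) = (-8.923, 5.210) knots.
Bearing = atan2(-8.92, 5.21) = 300.28° clockwise from north.

300°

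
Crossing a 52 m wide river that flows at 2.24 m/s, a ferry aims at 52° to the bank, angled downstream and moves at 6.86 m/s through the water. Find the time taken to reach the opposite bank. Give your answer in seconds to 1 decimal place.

The component of the ferry's velocity perpendicular to the bank is 6.86 × sin 52° = 5.406 m/s.
The flow acts along the bank and has no component across it.
Time = 52 / 5.406 = 9.619 s.

9.6 s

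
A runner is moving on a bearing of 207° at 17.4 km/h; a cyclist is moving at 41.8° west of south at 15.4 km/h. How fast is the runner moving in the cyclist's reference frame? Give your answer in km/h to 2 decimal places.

4.67 km/h

Taking east as x and north as y: runner velocity = (-7.899, -15.504) km/h; cyclist velocity = (-10.265, -11.480) km/h.
Velocity of runner relative to cyclist = (-7.899, -15.504) − (-10.265, -11.480) = (2.365, -4.023) km/h.
Magnitude = |(2.365, -4.023)| = 4.667 km/h.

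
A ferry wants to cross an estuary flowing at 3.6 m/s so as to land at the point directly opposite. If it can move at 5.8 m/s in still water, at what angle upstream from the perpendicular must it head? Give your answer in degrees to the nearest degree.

38°

To cancel the current, the upstream component of the ferry's velocity must equal the flow: 5.8 sin θ = 3.6.
sin θ = 3.6 / 5.8 = 0.6207.
θ = arcsin(0.6207) = 38.367°.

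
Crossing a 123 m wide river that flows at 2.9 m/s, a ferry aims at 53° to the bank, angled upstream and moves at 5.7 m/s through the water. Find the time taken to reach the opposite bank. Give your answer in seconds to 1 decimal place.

27.0 s

The component of the ferry's velocity perpendicular to the bank is 5.7 × sin 53° = 4.552 m/s.
The flow acts along the bank and has no component across it.
Time = 123 / 4.552 = 27.020 s.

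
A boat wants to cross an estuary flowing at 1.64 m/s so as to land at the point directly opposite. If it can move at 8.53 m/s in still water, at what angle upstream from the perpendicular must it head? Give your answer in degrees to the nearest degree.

To cancel the current, the upstream component of the boat's velocity must equal the flow: 8.53 sin θ = 1.64.
sin θ = 1.64 / 8.53 = 0.1923.
θ = arcsin(0.1923) = 11.085°.

11°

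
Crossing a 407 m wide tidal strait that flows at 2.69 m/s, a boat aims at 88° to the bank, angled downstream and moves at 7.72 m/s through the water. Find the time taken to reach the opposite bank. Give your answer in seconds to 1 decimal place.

The component of the boat's velocity perpendicular to the bank is 7.72 × sin 88° = 7.715 m/s.
The flow acts along the bank and has no component across it.
Time = 407 / 7.715 = 52.752 s.

52.8 s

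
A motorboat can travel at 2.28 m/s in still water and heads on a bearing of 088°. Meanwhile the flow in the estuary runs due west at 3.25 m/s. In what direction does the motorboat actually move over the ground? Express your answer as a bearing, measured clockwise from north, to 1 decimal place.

Taking east as x and north as y: velocity relative to the water = (2.279, 0.080) m/s; the water relative to ground = (-3.250, 0.000) m/s.
Velocity relative to ground = (2.279, 0.080) + (-3.250, 0.000) = (-0.971, 0.080) m/s.
Bearing = atan2(-0.97, 0.08) = 274.68° clockwise from north.

274.7°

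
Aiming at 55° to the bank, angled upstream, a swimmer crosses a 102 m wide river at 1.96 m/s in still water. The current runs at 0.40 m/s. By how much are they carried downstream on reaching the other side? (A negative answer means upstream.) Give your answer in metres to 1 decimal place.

Perpendicular speed = 1.606 m/s; crossing time = 102 / 1.606 = 63.530 s.
Net downstream speed = -0.724 m/s.
Drift = -0.724 × 63.530 = -46.009 m (upstream).

-46.0 m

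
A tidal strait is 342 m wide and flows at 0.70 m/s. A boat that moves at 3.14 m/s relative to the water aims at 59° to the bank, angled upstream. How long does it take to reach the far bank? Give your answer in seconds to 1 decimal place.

127.1 s

The component of the boat's velocity perpendicular to the bank is 3.14 × sin 59° = 2.692 m/s.
Only the cross-stream component determines the crossing time; the current contributes nothing perpendicular to the bank.
Time = 342 / 2.692 = 127.066 s.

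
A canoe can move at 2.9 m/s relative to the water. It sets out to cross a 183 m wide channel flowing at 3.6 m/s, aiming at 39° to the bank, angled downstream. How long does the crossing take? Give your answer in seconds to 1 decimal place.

100.3 s

The component of the canoe's velocity perpendicular to the bank is 2.9 × sin 39° = 1.825 m/s.
The flow acts along the bank and has no component across it.
Time = 183 / 1.825 = 100.272 s.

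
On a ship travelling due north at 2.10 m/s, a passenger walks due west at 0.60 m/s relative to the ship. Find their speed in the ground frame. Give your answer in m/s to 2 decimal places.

2.18 m/s

Taking east as x and north as y: ship velocity = (0.000, 2.100) m/s; passenger velocity relative to ship = (-0.600, 0.000) m/s.
Velocity relative to ground = (0.000, 2.100) + (-0.600, 0.000) = (-0.600, 2.100) m/s.
Speed = |(-0.600, 2.100)| = 2.184 m/s.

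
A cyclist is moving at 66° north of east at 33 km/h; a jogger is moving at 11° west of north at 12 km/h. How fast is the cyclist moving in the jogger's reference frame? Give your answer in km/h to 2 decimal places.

24.17 km/h

Taking east as x and north as y: cyclist velocity = (13.422, 30.147) km/h; jogger velocity = (-2.290, 11.780) km/h.
Velocity of cyclist relative to jogger = (13.422, 30.147) − (-2.290, 11.780) = (15.712, 18.367) km/h.
Magnitude = |(15.712, 18.367)| = 24.171 km/h.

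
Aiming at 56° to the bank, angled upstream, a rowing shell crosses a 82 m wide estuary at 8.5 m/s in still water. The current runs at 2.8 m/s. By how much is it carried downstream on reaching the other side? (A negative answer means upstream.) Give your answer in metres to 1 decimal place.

Perpendicular speed = 7.047 m/s; crossing time = 82 / 7.047 = 11.636 s.
Net downstream speed = -1.953 m/s.
Drift = -1.953 × 11.636 = -22.728 m (upstream).

-22.7 m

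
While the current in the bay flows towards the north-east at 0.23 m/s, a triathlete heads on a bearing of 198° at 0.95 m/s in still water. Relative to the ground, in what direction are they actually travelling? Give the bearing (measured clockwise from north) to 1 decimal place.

190.0°

Taking east as x and north as y: velocity relative to the water = (-0.294, -0.904) m/s; the water relative to ground = (0.163, 0.163) m/s.
Velocity relative to ground = (-0.294, -0.904) + (0.163, 0.163) = (-0.131, -0.741) m/s.
Bearing = atan2(-0.13, -0.74) = 190.02° clockwise from north.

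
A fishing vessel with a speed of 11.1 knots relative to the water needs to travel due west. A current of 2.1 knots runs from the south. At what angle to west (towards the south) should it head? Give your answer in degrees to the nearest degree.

11°

The current pushes perpendicular to the desired track; the heading must have a component into the current equal to 2.1 knots: 11.1 sin θ = 2.1.
sin θ = 0.1892, so θ = 10.905°.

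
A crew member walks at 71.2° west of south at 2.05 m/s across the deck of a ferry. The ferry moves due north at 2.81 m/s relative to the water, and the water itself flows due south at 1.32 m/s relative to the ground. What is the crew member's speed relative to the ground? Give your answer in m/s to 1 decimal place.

2.1 m/s

In east/north components (m/s): crew member relative to ferry = (-1.941, -0.661); ferry relative to water = (0.000, 2.810); water relative to ground = (0.000, -1.320).
Sum = (-1.941, 0.829) m/s.
Speed = |(-1.941, 0.829)| = 2.110 m/s.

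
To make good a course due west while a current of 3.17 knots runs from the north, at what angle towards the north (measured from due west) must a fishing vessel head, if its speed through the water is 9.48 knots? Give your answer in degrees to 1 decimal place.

The current pushes perpendicular to the desired track; the heading must have a component into the current equal to 3.17 knots: 9.48 sin θ = 3.17.
sin θ = 0.3344, so θ = 19.535°.

19.5°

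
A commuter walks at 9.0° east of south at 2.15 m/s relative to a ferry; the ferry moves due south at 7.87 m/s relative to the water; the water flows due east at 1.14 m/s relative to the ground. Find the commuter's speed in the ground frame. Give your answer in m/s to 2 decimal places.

10.10 m/s

In east/north components (m/s): commuter relative to ferry = (0.336, -2.124); ferry relative to water = (0.000, -7.870); water relative to ground = (1.140, 0.000).
Sum = (1.476, -9.994) m/s.
Speed = |(1.476, -9.994)| = 10.102 m/s.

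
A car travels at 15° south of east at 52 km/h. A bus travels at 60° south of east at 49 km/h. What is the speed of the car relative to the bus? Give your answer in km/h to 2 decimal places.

Taking east as x and north as y: car velocity = (50.228, -13.459) km/h; bus velocity = (24.500, -42.435) km/h.
Velocity of car relative to bus = (50.228, -13.459) − (24.500, -42.435) = (25.728, 28.977) km/h.
Magnitude = |(25.728, 28.977)| = 38.750 km/h.

38.75 km/h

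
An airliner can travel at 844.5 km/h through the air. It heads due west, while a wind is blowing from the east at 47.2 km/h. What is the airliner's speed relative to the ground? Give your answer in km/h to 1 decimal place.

891.7 km/h

Taking east as x and north as y: velocity relative to the air = (-844.500, 0.000) km/h; the air relative to ground = (-47.200, 0.000) km/h.
Velocity relative to ground = (-844.500, 0.000) + (-47.200, 0.000) = (-891.700, 0.000) km/h.
Speed = |(-891.700, 0.000)| = 891.700 km/h.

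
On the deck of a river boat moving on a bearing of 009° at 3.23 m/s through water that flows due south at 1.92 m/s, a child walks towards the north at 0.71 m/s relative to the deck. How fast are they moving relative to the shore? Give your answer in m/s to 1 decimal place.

2.0 m/s

In east/north components (m/s): child relative to river boat = (0.000, 0.710); river boat relative to water = (0.505, 3.190); water relative to ground = (0.000, -1.920).
Sum = (0.505, 1.980) m/s.
Speed = |(0.505, 1.980)| = 2.044 m/s.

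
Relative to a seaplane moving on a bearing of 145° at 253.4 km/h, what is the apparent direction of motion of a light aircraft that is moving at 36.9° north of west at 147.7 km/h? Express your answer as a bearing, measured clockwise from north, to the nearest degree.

318°

Taking east as x and north as y: light aircraft velocity = (-118.113, 88.682) km/h; seaplane velocity = (145.344, -207.573) km/h.
Velocity of light aircraft relative to seaplane = (-118.113, 88.682) − (145.344, -207.573) = (-263.458, 296.255) km/h.
Bearing = atan2(-263.46, 296.26) = 318.35° clockwise from north.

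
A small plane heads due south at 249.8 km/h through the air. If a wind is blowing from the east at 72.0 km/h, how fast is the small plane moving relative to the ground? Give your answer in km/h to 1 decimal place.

Taking east as x and north as y: velocity relative to the air = (0.000, -249.800) km/h; the air relative to ground = (-72.000, 0.000) km/h.
Velocity relative to ground = (0.000, -249.800) + (-72.000, 0.000) = (-72.000, -249.800) km/h.
Speed = |(-72.000, -249.800)| = 259.969 km/h.

260.0 km/h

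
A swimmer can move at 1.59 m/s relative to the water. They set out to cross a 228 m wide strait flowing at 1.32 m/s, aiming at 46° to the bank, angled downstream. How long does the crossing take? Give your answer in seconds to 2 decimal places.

The component of the swimmer's velocity perpendicular to the bank is 1.59 × sin 46° = 1.144 m/s.
Only the cross-stream component determines the crossing time; the current contributes nothing perpendicular to the bank.
Time = 228 / 1.144 = 199.344 s.

199.34 s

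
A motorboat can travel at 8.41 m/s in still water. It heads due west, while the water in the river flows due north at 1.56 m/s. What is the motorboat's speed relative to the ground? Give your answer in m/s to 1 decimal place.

8.6 m/s

Taking east as x and north as y: velocity relative to the water = (-8.410, 0.000) m/s; the water relative to ground = (0.000, 1.560) m/s.
Velocity relative to ground = (-8.410, 0.000) + (0.000, 1.560) = (-8.410, 1.560) m/s.
Speed = |(-8.410, 1.560)| = 8.553 m/s.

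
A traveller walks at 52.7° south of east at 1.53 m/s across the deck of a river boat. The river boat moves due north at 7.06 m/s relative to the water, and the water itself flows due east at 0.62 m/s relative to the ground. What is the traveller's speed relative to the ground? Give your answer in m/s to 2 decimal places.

6.04 m/s

In east/north components (m/s): traveller relative to river boat = (0.927, -1.217); river boat relative to water = (0.000, 7.060); water relative to ground = (0.620, 0.000).
Sum = (1.547, 5.843) m/s.
Speed = |(1.547, 5.843)| = 6.044 m/s.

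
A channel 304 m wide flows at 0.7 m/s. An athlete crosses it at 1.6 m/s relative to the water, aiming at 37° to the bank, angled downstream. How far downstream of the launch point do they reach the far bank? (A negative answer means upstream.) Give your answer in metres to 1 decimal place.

Perpendicular speed = 0.963 m/s; crossing time = 304 / 0.963 = 315.712 s.
Net downstream speed = 1.978 m/s.
Drift = 1.978 × 315.712 = 624.420 m (downstream).

624.4 m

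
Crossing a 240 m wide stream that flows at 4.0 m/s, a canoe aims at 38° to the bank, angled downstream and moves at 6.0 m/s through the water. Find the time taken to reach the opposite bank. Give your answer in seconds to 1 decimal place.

The component of the canoe's velocity perpendicular to the bank is 6.0 × sin 38° = 3.694 m/s.
Only the cross-stream component determines the crossing time; the current contributes nothing perpendicular to the bank.
Time = 240 / 3.694 = 64.971 s.

65.0 s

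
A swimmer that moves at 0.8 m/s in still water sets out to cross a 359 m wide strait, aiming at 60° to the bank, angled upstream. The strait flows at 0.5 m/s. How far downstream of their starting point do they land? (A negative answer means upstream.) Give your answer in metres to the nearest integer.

52 m

Perpendicular speed = 0.693 m/s; crossing time = 359 / 0.693 = 518.172 s.
Net downstream speed = 0.100 m/s.
Drift = 0.100 × 518.172 = 51.817 m (downstream).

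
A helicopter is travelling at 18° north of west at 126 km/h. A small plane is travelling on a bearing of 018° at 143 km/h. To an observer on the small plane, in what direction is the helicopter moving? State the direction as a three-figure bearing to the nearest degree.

Taking east as x and north as y: helicopter velocity = (-119.833, 38.936) km/h; small plane velocity = (44.189, 136.001) km/h.
Velocity of helicopter relative to small plane = (-119.833, 38.936) − (44.189, 136.001) = (-164.023, -97.065) km/h.
Bearing = atan2(-164.02, -97.06) = 239.38° clockwise from north.

239°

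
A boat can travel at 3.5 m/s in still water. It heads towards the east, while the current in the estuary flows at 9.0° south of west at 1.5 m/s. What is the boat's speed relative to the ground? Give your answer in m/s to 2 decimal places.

Taking east as x and north as y: velocity relative to the water = (3.500, 0.000) m/s; the water relative to ground = (-1.482, -0.235) m/s.
Velocity relative to ground = (3.500, 0.000) + (-1.482, -0.235) = (2.018, -0.235) m/s.
Speed = |(2.018, -0.235)| = 2.032 m/s.

2.03 m/s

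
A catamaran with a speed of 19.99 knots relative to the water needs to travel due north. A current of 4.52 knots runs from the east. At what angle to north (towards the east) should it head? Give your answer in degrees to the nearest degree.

The current pushes perpendicular to the desired track; the heading must have a component into the current equal to 4.52 knots: 19.99 sin θ = 4.52.
sin θ = 0.2261, so θ = 13.068°.

13°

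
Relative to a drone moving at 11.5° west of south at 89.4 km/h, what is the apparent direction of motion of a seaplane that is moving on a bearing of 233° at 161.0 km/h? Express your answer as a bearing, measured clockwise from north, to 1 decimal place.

Taking east as x and north as y: seaplane velocity = (-128.580, -96.892) km/h; drone velocity = (-17.823, -87.605) km/h.
Velocity of seaplane relative to drone = (-128.580, -96.892) − (-17.823, -87.605) = (-110.757, -9.287) km/h.
Bearing = atan2(-110.76, -9.29) = 265.21° clockwise from north.

265.2°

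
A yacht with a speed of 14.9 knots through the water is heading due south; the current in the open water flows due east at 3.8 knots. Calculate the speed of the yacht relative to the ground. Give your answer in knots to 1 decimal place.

15.4 knots

Taking east as x and north as y: velocity relative to the water = (0.000, -14.900) knots; the water relative to ground = (3.800, 0.000) knots.
Velocity relative to ground = (0.000, -14.900) + (3.800, 0.000) = (3.800, -14.900) knots.
Speed = |(3.800, -14.900)| = 15.377 knots.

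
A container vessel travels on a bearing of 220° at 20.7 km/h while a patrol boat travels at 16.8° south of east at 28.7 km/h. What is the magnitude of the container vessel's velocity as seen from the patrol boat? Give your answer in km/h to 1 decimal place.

41.5 km/h

Taking east as x and north as y: container vessel velocity = (-13.306, -15.857) km/h; patrol boat velocity = (27.475, -8.295) km/h.
Velocity of container vessel relative to patrol boat = (-13.306, -15.857) − (27.475, -8.295) = (-40.781, -7.562) km/h.
Magnitude = |(-40.781, -7.562)| = 41.476 km/h.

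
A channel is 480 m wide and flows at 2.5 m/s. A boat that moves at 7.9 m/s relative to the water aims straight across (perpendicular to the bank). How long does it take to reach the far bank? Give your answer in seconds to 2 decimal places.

60.76 s

The component of the boat's velocity perpendicular to the bank is 7.9 m/s.
Only the cross-stream component determines the crossing time; the current contributes nothing perpendicular to the bank.
Time = 480 / 7.900 = 60.759 s.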